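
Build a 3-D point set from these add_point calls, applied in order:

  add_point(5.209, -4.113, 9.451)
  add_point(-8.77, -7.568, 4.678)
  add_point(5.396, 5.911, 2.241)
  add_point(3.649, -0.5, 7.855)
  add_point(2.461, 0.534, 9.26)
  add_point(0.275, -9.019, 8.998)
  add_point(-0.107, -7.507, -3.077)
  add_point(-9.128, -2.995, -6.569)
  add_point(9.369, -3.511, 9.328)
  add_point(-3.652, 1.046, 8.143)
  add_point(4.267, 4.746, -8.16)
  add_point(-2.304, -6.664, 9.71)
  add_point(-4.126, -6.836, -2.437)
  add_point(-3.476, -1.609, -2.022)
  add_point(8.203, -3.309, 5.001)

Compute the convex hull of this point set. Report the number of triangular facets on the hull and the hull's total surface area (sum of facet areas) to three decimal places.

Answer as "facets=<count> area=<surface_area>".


facets=22 area=852.336

Points on the hull: [0, 1, 2, 4, 5, 6, 7, 8, 9, 10, 11, 12, 14] (13 of 15).

Per-facet area ½‖(b−a)×(c−a)‖:
  f1: (p10, p2, p8) → 56.1993
  f2: (p9, p10, p7) → 119.3301
  f3: (p9, p10, p2) → 58.0603
  f4: (p6, p10, p7) → 72.6309
  f5: (p4, p2, p8) → 37.2776
  f6: (p4, p9, p2) → 28.8114
  f7: (p14, p10, p8) → 16.6831
  f8: (p14, p6, p8) → 16.8775
  f9: (p14, p6, p10) → 82.8548
  f10: (p5, p6, p8) → 64.7534
  f11: (p11, p5, p8) → 18.2514
  f12: (p11, p4, p9) → 23.8901
  f13: (p12, p6, p7) → 11.8917
  f14: (p0, p4, p8) → 10.5107
  f15: (p0, p11, p8) → 3.0467
  f16: (p0, p11, p4) → 20.9920
  f17: (p1, p11, p5) → 13.6291
  f18: (p1, p5, p6) → 54.4606
  f19: (p1, p12, p6) → 13.4232
  f20: (p1, p12, p7) → 31.8338
  f21: (p1, p9, p7) → 64.3839
  f22: (p1, p11, p9) → 32.5447
Σ area = 852.336

Check V−E+F: 13 − 33 + 22 = 2.


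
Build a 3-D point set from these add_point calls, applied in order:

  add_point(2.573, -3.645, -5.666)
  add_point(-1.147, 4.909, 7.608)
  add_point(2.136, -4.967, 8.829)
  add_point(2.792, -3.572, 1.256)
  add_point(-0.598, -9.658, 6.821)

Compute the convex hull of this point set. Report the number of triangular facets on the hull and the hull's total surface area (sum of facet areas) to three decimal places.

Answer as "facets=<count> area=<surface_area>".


facets=6 area=239.669

Points on the hull: [0, 1, 2, 3, 4] (5 of 5).

Per-facet area ½‖(b−a)×(c−a)‖:
  f1: (p0, p3, p1) → 32.4728
  f2: (p0, p4, p1) → 96.5653
  f3: (p0, p4, p3) → 24.5947
  f4: (p2, p3, p1) → 39.1238
  f5: (p2, p4, p1) → 24.8079
  f6: (p2, p4, p3) → 22.1043
Σ area = 239.669

Euler: V−E+F = 5−9+6 = 2.


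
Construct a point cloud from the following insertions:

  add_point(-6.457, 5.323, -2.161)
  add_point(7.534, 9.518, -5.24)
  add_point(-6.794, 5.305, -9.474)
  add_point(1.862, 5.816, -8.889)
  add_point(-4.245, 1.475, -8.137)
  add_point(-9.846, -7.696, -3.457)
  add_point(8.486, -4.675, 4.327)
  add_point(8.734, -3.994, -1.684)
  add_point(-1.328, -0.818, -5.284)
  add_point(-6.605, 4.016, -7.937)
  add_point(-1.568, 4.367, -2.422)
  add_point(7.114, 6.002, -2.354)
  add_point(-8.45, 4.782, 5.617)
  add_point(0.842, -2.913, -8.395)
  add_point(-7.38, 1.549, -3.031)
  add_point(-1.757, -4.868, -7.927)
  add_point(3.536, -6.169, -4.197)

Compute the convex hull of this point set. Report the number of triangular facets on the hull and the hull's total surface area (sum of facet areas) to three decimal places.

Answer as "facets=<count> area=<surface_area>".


facets=18 area=909.878

Extreme-point indices: [1, 2, 3, 5, 6, 7, 11, 12, 13, 15, 16] — 11 of 17 on the boundary.

Area of each hull facet:
  f1: (p6, p12, p5) → 140.9319
  f2: (p6, p1, p7) → 39.6616
  f3: (p13, p1, p7) → 68.9876
  f4: (p11, p12, p1) → 36.2882
  f5: (p11, p6, p1) → 6.8200
  f6: (p11, p6, p12) → 108.7456
  f7: (p16, p13, p7) → 16.1663
  f8: (p16, p6, p5) → 59.6126
  f9: (p16, p6, p7) → 17.6295
  f10: (p2, p12, p1) → 116.3647
  f11: (p2, p12, p5) → 98.7027
  f12: (p15, p16, p5) → 29.8752
  f13: (p15, p16, p13) → 9.7634
  f14: (p15, p2, p5) → 55.3058
  f15: (p15, p2, p13) → 18.4421
  f16: (p3, p13, p1) → 28.5860
  f17: (p3, p2, p1) → 20.3018
  f18: (p3, p2, p13) → 37.6929
Σ area = 909.878

Check V−E+F: 11 − 27 + 18 = 2.


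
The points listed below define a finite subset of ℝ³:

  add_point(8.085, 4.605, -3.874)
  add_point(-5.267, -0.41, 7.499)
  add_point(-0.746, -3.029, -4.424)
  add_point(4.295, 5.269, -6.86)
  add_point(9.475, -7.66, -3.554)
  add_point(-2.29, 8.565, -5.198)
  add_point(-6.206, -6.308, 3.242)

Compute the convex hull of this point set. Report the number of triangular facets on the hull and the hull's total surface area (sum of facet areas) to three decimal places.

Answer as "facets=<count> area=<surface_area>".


facets=10 area=564.474

Hull vertices (7/7): indices [0, 1, 2, 3, 4, 5, 6].

Per-facet area ½‖(b−a)×(c−a)‖:
  f1: (p1, p4, p6) → 61.8817
  f2: (p1, p5, p6) → 58.0484
  f3: (p0, p1, p4) → 110.1877
  f4: (p0, p1, p5) → 87.8727
  f5: (p2, p4, p6) → 53.4549
  f6: (p2, p5, p6) → 55.6480
  f7: (p3, p2, p4) → 56.0633
  f8: (p3, p2, p5) → 37.4582
  f9: (p3, p0, p4) → 29.1985
  f10: (p3, p0, p5) → 14.6607
Σ area = 564.474

Check V−E+F: 7 − 15 + 10 = 2.


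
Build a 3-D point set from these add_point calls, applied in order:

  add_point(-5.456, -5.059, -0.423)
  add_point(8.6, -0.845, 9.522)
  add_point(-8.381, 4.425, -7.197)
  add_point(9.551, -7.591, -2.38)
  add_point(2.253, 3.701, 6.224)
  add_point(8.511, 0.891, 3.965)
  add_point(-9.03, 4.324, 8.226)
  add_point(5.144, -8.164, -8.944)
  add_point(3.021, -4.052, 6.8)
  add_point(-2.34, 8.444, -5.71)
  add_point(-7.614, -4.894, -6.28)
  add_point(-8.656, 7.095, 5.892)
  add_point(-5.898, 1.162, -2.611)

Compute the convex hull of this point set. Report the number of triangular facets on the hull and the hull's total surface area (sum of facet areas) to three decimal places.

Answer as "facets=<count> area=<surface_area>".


facets=20 area=1010.947

Hull vertices (12/13): indices [0, 1, 2, 3, 4, 5, 6, 7, 8, 9, 10, 11].

Triangle areas on the boundary:
  f1: (p11, p1, p6) → 33.1071
  f2: (p5, p9, p3) → 86.9058
  f3: (p5, p1, p3) → 29.2519
  f4: (p7, p9, p3) → 73.3203
  f5: (p8, p1, p3) → 41.2531
  f6: (p8, p1, p6) → 48.1735
  f7: (p4, p11, p9) → 69.6001
  f8: (p4, p11, p1) → 22.5158
  f9: (p4, p5, p9) → 48.6681
  f10: (p4, p5, p1) → 20.7226
  f11: (p2, p7, p9) → 67.2370
  f12: (p2, p7, p10) → 60.2250
  f13: (p2, p11, p9) → 47.3797
  f14: (p2, p10, p6) → 72.1504
  f15: (p2, p11, p6) → 21.3750
  f16: (p0, p8, p3) → 65.6226
  f17: (p0, p7, p3) → 55.0170
  f18: (p0, p7, p10) → 41.4855
  f19: (p0, p10, p6) → 35.8242
  f20: (p0, p8, p6) → 71.1123
Σ area = 1010.947

Euler characteristic 12−30+20 = 2 ✓


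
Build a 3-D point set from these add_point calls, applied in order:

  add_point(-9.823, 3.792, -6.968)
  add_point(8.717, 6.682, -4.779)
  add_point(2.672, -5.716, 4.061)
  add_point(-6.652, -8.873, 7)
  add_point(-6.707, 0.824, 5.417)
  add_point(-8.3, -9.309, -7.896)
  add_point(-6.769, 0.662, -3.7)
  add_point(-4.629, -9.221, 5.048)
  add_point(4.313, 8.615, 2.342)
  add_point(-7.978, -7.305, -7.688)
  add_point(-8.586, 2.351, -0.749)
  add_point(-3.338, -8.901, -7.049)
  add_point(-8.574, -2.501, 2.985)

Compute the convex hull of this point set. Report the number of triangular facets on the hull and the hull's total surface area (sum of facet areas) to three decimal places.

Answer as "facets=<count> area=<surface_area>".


11 of the 13 inputs are extreme points: [0, 1, 2, 3, 4, 5, 7, 8, 10, 11, 12].

Triangle areas on the boundary:
  f1: (p5, p1, p0) → 124.7517
  f2: (p8, p1, p0) → 75.3234
  f3: (p2, p8, p1) → 62.2784
  f4: (p2, p8, p3) → 67.0244
  f5: (p4, p8, p3) → 55.0613
  f6: (p11, p5, p1) → 36.7224
  f7: (p11, p2, p1) → 106.1187
  f8: (p12, p4, p3) → 17.1355
  f9: (p12, p5, p0) → 68.6876
  f10: (p12, p3, p5) → 49.8945
  f11: (p7, p2, p3) → 8.5816
  f12: (p7, p11, p2) → 48.3551
  f13: (p7, p3, p5) → 16.8316
  f14: (p7, p11, p5) → 30.6747
  f15: (p10, p12, p0) → 12.9538
  f16: (p10, p12, p4) → 13.3919
  f17: (p10, p8, p0) → 45.8646
  f18: (p10, p4, p8) → 45.5647
Σ area = 885.216

Check V−E+F: 11 − 27 + 18 = 2.

facets=18 area=885.216


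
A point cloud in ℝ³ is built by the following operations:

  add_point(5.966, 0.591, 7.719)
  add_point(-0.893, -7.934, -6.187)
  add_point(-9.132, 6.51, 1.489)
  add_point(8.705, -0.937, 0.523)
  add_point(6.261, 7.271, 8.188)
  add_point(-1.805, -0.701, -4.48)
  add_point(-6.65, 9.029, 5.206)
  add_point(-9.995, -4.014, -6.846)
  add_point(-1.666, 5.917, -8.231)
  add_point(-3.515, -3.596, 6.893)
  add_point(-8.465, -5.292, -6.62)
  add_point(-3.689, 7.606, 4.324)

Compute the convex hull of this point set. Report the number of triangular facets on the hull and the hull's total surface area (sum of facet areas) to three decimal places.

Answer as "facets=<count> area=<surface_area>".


Points on the hull: [0, 1, 2, 3, 4, 6, 7, 8, 9, 10] (10 of 12).

Facet areas (half cross-product norm):
  f1: (p2, p8, p7) → 71.9692
  f2: (p2, p8, p6) → 29.9949
  f3: (p2, p9, p7) → 81.0697
  f4: (p2, p9, p6) → 32.4575
  f5: (p1, p8, p7) → 62.1850
  f6: (p1, p8, p3) → 87.8209
  f7: (p4, p9, p6) → 80.8711
  f8: (p4, p8, p6) → 96.8818
  f9: (p4, p8, p3) → 87.0719
  f10: (p10, p9, p7) → 13.9073
  f11: (p10, p1, p7) → 2.8658
  f12: (p10, p1, p9) → 54.8517
  f13: (p0, p4, p3) → 25.5213
  f14: (p0, p4, p9) → 31.1707
  f15: (p0, p1, p3) → 50.9880
  f16: (p0, p1, p9) → 72.8963
Σ area = 882.523

Euler characteristic 10−24+16 = 2 ✓

facets=16 area=882.523


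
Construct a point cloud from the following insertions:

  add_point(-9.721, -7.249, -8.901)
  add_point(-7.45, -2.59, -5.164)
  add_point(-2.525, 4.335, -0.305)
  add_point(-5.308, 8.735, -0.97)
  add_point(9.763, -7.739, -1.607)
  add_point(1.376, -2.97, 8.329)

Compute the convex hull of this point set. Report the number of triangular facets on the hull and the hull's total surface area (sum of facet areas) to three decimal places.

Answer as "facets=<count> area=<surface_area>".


Extreme-point indices: [0, 3, 4, 5] — 4 of 6 on the boundary.

Facet areas (half cross-product norm):
  f1: (p3, p4, p0) → 178.7612
  f2: (p5, p4, p0) → 136.3508
  f3: (p5, p3, p0) → 144.5419
  f4: (p5, p3, p4) → 112.9765
Σ area = 572.631

Check V−E+F: 4 − 6 + 4 = 2.

facets=4 area=572.631


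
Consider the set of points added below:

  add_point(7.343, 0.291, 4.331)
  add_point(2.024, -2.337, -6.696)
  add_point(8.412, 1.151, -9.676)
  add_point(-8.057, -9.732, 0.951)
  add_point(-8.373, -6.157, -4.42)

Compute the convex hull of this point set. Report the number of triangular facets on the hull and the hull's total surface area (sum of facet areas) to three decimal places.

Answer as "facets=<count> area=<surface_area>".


facets=6 area=372.211

Extreme-point indices: [0, 1, 2, 3, 4] — 5 of 5 on the boundary.

Area of each hull facet:
  f1: (p0, p2, p4) → 124.7820
  f2: (p0, p3, p4) → 60.0018
  f3: (p0, p3, p2) → 130.9988
  f4: (p1, p2, p4) → 10.2834
  f5: (p1, p3, p4) → 34.7319
  f6: (p1, p3, p2) → 11.4134
Σ area = 372.211

Check V−E+F: 5 − 9 + 6 = 2.


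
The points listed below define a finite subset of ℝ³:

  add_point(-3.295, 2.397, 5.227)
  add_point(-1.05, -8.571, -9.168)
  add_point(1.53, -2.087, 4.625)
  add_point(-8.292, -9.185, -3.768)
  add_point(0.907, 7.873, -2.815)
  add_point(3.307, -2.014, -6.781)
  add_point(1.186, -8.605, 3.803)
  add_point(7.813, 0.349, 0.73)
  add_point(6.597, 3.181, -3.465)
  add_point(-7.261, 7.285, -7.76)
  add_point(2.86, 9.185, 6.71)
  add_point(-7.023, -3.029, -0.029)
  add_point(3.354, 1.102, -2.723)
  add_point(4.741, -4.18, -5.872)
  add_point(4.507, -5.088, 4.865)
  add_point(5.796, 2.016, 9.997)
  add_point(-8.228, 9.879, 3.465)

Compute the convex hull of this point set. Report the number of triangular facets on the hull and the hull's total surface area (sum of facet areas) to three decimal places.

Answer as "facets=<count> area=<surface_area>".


facets=26 area=1034.490

Extreme-point indices: [0, 1, 3, 4, 5, 6, 7, 8, 9, 10, 11, 13, 14, 15, 16] — 15 of 17 on the boundary.

Area of each hull facet:
  f1: (p9, p16, p3) → 98.1334
  f2: (p10, p15, p7) → 40.0256
  f3: (p10, p15, p16) → 42.3194
  f4: (p1, p9, p3) → 74.3320
  f5: (p1, p6, p3) → 53.1539
  f6: (p14, p15, p7) → 31.8174
  f7: (p14, p6, p15) → 13.4097
  f8: (p11, p16, p3) → 18.4529
  f9: (p11, p6, p3) → 38.6037
  f10: (p0, p15, p16) → 37.6068
  f11: (p0, p6, p15) → 58.4261
  f12: (p0, p11, p16) → 37.9218
  f13: (p0, p11, p6) → 43.6202
  f14: (p8, p10, p7) → 30.4705
  f15: (p4, p9, p16) → 49.5432
  f16: (p4, p10, p16) → 50.5635
  f17: (p4, p8, p9) → 29.0507
  f18: (p4, p8, p10) → 36.3142
  f19: (p13, p8, p7) → 20.2882
  f20: (p13, p14, p7) → 32.3220
  f21: (p13, p1, p6) → 44.5714
  f22: (p13, p14, p6) → 26.4281
  f23: (p5, p1, p9) → 57.6985
  f24: (p5, p8, p9) → 49.0212
  f25: (p5, p13, p1) → 10.9444
  f26: (p5, p13, p8) → 9.4510
Σ area = 1034.490

Euler: V−E+F = 15−39+26 = 2.


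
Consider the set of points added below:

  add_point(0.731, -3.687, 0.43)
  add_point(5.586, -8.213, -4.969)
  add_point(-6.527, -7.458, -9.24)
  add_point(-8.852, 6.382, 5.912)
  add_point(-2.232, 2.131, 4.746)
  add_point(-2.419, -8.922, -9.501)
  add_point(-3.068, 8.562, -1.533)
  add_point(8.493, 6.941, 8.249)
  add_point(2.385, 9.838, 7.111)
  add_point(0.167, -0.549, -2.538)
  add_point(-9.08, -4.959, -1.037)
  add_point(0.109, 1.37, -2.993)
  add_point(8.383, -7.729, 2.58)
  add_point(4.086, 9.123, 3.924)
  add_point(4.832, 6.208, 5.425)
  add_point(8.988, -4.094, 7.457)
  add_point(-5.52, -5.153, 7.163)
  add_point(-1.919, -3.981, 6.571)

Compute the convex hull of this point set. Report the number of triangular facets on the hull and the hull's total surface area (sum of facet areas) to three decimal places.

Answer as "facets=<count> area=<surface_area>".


facets=20 area=1069.068

Hull vertices (12/18): indices [1, 2, 3, 5, 6, 7, 8, 10, 12, 13, 15, 16].

Facet areas (half cross-product norm):
  f1: (p2, p6, p5) → 39.1597
  f2: (p2, p16, p10) → 27.7128
  f3: (p2, p16, p5) → 36.2075
  f4: (p13, p6, p8) → 16.3598
  f5: (p12, p16, p15) → 43.9089
  f6: (p12, p16, p5) → 111.7170
  f7: (p3, p16, p10) → 52.5772
  f8: (p3, p2, p10) → 41.7773
  f9: (p3, p2, p6) → 87.6165
  f10: (p3, p6, p8) → 47.5159
  f11: (p7, p13, p8) → 11.8246
  f12: (p7, p16, p15) → 80.5294
  f13: (p7, p12, p15) → 25.8600
  f14: (p7, p3, p8) → 27.2232
  f15: (p7, p3, p16) → 102.1482
  f16: (p1, p6, p5) → 86.0016
  f17: (p1, p13, p6) → 84.8197
  f18: (p1, p12, p5) → 23.9477
  f19: (p1, p7, p13) → 63.9183
  f20: (p1, p7, p12) → 58.2431
Σ area = 1069.068

Check V−E+F: 12 − 30 + 20 = 2.


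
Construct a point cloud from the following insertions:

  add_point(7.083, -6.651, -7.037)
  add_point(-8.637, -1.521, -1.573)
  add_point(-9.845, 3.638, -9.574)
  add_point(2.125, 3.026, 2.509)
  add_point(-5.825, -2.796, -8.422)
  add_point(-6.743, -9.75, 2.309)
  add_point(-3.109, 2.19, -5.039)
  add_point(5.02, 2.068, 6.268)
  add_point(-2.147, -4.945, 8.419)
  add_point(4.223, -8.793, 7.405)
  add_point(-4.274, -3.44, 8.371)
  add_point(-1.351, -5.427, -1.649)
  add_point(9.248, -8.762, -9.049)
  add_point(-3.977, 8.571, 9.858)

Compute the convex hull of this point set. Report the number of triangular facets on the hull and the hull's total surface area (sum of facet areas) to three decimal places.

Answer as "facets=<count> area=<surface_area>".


facets=20 area=1053.666

Points on the hull: [1, 2, 3, 4, 5, 6, 7, 8, 9, 10, 12, 13] (12 of 14).

Per-facet area ½‖(b−a)×(c−a)‖:
  f1: (p9, p5, p12) → 103.3516
  f2: (p4, p12, p2) → 38.2192
  f3: (p4, p5, p2) → 41.3063
  f4: (p4, p5, p12) → 103.4620
  f5: (p3, p13, p2) → 93.7841
  f6: (p1, p5, p2) → 23.4966
  f7: (p1, p13, p2) → 73.1184
  f8: (p1, p13, p5) → 72.5743
  f9: (p10, p13, p5) → 34.6351
  f10: (p6, p12, p2) → 57.2216
  f11: (p6, p3, p2) → 16.7780
  f12: (p6, p3, p12) → 77.3348
  f13: (p7, p9, p13) → 56.5555
  f14: (p7, p3, p13) → 26.6293
  f15: (p7, p9, p12) → 93.4802
  f16: (p7, p3, p12) → 43.1310
  f17: (p8, p9, p13) → 39.9057
  f18: (p8, p10, p13) → 13.1676
  f19: (p8, p9, p5) → 33.8340
  f20: (p8, p10, p5) → 11.6806
Σ area = 1053.666

Euler: V−E+F = 12−30+20 = 2.


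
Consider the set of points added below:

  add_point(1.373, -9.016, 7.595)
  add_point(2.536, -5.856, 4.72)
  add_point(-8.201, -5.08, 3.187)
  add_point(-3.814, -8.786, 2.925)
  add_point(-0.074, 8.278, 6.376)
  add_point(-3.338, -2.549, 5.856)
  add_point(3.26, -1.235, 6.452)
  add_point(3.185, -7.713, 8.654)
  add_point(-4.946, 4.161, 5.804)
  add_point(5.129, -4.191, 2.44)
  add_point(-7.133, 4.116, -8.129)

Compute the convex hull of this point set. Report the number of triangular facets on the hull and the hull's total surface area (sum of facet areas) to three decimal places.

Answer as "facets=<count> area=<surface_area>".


Points on the hull: [0, 2, 3, 4, 6, 7, 8, 9, 10] (9 of 11).

Area of each hull facet:
  f1: (p10, p4, p9) → 111.5165
  f2: (p3, p10, p2) → 39.8934
  f3: (p3, p10, p9) → 85.3549
  f4: (p8, p7, p2) → 64.0076
  f5: (p8, p7, p4) → 46.8209
  f6: (p8, p10, p2) → 68.0450
  f7: (p8, p10, p4) → 44.1709
  f8: (p6, p4, p9) → 20.7328
  f9: (p6, p7, p9) → 17.4838
  f10: (p6, p7, p4) → 15.5739
  f11: (p0, p7, p9) → 9.1113
  f12: (p0, p3, p9) → 27.7792
  f13: (p0, p7, p2) → 11.0375
  f14: (p0, p3, p2) → 16.6631
Σ area = 578.191

Euler: V−E+F = 9−21+14 = 2.

facets=14 area=578.191


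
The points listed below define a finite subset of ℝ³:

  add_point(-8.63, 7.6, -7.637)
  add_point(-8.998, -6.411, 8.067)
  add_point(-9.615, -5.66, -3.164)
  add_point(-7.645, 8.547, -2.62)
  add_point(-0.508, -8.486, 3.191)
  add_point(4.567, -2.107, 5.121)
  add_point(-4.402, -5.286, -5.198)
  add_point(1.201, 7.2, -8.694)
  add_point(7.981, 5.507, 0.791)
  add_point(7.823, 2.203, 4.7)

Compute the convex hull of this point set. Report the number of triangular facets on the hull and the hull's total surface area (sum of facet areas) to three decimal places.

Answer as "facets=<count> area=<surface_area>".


facets=16 area=842.117

Points on the hull: [0, 1, 2, 3, 4, 5, 6, 7, 8, 9] (10 of 10).

Facet areas (half cross-product norm):
  f1: (p7, p3, p8) → 63.6640
  f2: (p4, p1, p2) → 51.0582
  f3: (p0, p7, p3) → 25.6497
  f4: (p0, p1, p2) → 73.2453
  f5: (p0, p1, p3) → 43.9711
  f6: (p9, p4, p8) → 31.3489
  f7: (p9, p3, p8) → 40.3511
  f8: (p9, p1, p3) → 150.0124
  f9: (p6, p7, p8) → 82.8051
  f10: (p6, p4, p8) → 79.3613
  f11: (p6, p4, p2) → 27.4240
  f12: (p6, p0, p2) → 38.1499
  f13: (p6, p0, p7) → 64.5078
  f14: (p5, p4, p1) → 40.6532
  f15: (p5, p9, p1) → 22.9645
  f16: (p5, p9, p4) → 6.9500
Σ area = 842.117

Euler: V−E+F = 10−24+16 = 2.


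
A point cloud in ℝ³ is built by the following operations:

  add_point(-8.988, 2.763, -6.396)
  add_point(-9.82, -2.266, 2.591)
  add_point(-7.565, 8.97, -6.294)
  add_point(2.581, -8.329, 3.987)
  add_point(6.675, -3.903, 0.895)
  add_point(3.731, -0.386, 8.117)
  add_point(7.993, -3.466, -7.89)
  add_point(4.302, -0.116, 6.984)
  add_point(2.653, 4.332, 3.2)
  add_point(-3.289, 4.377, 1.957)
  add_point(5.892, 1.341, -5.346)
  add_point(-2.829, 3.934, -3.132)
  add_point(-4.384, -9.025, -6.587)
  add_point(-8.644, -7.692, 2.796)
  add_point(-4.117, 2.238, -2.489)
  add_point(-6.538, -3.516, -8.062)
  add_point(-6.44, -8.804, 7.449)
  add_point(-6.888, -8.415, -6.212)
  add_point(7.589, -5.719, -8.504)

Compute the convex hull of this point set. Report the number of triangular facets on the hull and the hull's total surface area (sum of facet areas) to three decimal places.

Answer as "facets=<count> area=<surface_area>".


Points on the hull: [0, 1, 2, 3, 4, 5, 6, 7, 8, 9, 10, 12, 13, 15, 16, 17, 18] (17 of 19).

Area of each hull facet:
  f1: (p9, p2, p1) → 48.2383
  f2: (p9, p5, p1) → 48.6739
  f3: (p8, p9, p2) → 25.8536
  f4: (p8, p9, p5) → 19.9510
  f5: (p7, p8, p5) → 3.2127
  f6: (p18, p2, p6) → 20.7751
  f7: (p18, p15, p2) → 87.9265
  f8: (p0, p2, p1) → 28.8914
  f9: (p0, p15, p2) → 13.0749
  f10: (p0, p17, p1) → 51.6307
  f11: (p0, p15, p17) → 12.3330
  f12: (p16, p5, p1) → 57.6362
  f13: (p16, p3, p5) → 43.6600
  f14: (p10, p7, p8) → 28.3617
  f15: (p10, p2, p6) → 32.6129
  f16: (p10, p8, p2) → 68.5774
  f17: (p4, p3, p5) → 27.4149
  f18: (p4, p7, p5) → 3.3053
  f19: (p4, p18, p3) → 30.1339
  f20: (p4, p18, p6) → 10.3590
  f21: (p4, p10, p6) → 23.2337
  f22: (p4, p10, p7) → 29.8356
  f23: (p12, p15, p17) → 6.7974
  f24: (p12, p18, p15) → 38.2356
  f25: (p12, p18, p3) → 72.6640
  f26: (p12, p16, p17) → 17.7062
  f27: (p12, p16, p3) → 59.8843
  f28: (p13, p17, p1) → 25.4892
  f29: (p13, p16, p1) → 13.8258
  f30: (p13, p16, p17) → 15.5285
Σ area = 965.823

Euler: V−E+F = 17−45+30 = 2.

facets=30 area=965.823


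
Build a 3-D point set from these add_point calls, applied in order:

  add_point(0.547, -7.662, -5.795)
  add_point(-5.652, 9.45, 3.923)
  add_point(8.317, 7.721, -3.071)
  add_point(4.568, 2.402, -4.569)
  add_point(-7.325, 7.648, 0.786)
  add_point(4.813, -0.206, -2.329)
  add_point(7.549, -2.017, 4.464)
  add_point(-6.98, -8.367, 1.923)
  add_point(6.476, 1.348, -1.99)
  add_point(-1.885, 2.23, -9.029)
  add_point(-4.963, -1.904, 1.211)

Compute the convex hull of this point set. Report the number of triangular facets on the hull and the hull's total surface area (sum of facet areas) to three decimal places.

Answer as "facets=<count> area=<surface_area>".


8 of the 11 inputs are extreme points: [0, 1, 2, 4, 6, 7, 8, 9].

Area of each hull facet:
  f1: (p9, p2, p4) → 79.5061
  f2: (p9, p7, p4) → 92.2524
  f3: (p0, p9, p2) → 69.4308
  f4: (p0, p9, p7) → 57.3294
  f5: (p6, p0, p7) → 72.8361
  f6: (p1, p7, p4) → 29.5223
  f7: (p1, p6, p7) → 126.9213
  f8: (p1, p2, p4) → 31.3123
  f9: (p1, p6, p2) → 94.1106
  f10: (p8, p0, p2) → 21.1220
  f11: (p8, p6, p2) → 20.8910
  f12: (p8, p6, p0) → 42.0722
Σ area = 737.306

Euler characteristic 8−18+12 = 2 ✓

facets=12 area=737.306


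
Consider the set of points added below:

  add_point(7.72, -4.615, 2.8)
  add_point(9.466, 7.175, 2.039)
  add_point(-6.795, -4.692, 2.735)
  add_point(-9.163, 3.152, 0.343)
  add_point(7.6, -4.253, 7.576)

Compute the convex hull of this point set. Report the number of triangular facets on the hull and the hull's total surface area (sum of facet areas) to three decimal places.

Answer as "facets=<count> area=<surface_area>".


facets=6 area=409.035

Points on the hull: [0, 1, 2, 3, 4] (5 of 5).

Triangle areas on the boundary:
  f1: (p4, p1, p3) → 117.4958
  f2: (p2, p4, p3) → 61.3104
  f3: (p0, p1, p3) → 107.2720
  f4: (p0, p2, p3) → 59.5818
  f5: (p0, p4, p1) → 28.6095
  f6: (p0, p2, p4) → 34.7659
Σ area = 409.035

Check V−E+F: 5 − 9 + 6 = 2.


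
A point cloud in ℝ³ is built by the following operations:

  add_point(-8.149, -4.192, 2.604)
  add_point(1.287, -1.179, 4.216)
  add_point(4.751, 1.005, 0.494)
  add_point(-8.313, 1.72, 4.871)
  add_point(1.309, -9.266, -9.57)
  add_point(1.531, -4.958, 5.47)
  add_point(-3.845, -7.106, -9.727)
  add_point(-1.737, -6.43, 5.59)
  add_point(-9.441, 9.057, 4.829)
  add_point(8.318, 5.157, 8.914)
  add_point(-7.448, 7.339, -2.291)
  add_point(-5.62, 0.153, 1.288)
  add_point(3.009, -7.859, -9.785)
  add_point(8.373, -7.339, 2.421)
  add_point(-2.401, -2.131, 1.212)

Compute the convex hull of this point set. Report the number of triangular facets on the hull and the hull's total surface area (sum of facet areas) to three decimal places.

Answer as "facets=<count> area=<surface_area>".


facets=18 area=960.999

11 of the 15 inputs are extreme points: [0, 2, 3, 4, 6, 7, 8, 9, 10, 12, 13].

Area of each hull facet:
  f1: (p12, p9, p13) → 83.6698
  f2: (p7, p9, p13) → 73.0918
  f3: (p10, p9, p8) → 70.4278
  f4: (p4, p12, p13) → 14.3436
  f5: (p4, p7, p13) → 73.0054
  f6: (p2, p12, p9) → 22.9115
  f7: (p2, p10, p9) → 67.4249
  f8: (p2, p10, p12) → 95.9085
  f9: (p6, p10, p12) → 54.4778
  f10: (p6, p4, p12) → 5.5063
  f11: (p0, p10, p8) → 46.9035
  f12: (p0, p6, p10) → 82.6163
  f13: (p0, p4, p7) → 57.5036
  f14: (p0, p6, p4) → 34.9721
  f15: (p3, p0, p8) → 8.9641
  f16: (p3, p0, p7) → 23.1926
  f17: (p3, p9, p8) → 64.7184
  f18: (p3, p7, p9) → 81.3608
Σ area = 960.999

Euler characteristic 11−27+18 = 2 ✓


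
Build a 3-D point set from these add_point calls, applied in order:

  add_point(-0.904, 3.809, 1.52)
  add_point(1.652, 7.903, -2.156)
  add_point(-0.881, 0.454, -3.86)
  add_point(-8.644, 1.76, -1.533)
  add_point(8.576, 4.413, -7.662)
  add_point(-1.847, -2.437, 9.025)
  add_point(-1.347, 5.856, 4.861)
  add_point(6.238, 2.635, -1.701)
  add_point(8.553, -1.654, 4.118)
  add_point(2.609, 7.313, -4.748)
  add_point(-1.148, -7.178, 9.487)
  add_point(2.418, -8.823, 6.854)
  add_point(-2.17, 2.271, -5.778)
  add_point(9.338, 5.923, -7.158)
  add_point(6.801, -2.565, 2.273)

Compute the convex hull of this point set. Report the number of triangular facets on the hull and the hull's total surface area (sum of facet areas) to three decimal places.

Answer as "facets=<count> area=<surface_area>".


Hull vertices (13/15): indices [1, 2, 3, 4, 5, 6, 8, 9, 10, 11, 12, 13, 14].

Per-facet area ½‖(b−a)×(c−a)‖:
  f1: (p6, p1, p3) → 40.9572
  f2: (p6, p1, p13) → 25.3363
  f3: (p12, p11, p3) → 65.9640
  f4: (p10, p11, p3) → 37.4254
  f5: (p8, p6, p13) → 82.2106
  f6: (p8, p10, p11) → 21.5569
  f7: (p4, p8, p13) → 11.5799
  f8: (p9, p1, p13) → 7.7589
  f9: (p9, p4, p13) → 6.3611
  f10: (p9, p4, p12) → 24.8548
  f11: (p9, p1, p3) → 16.5000
  f12: (p9, p12, p3) → 23.0191
  f13: (p5, p8, p6) → 51.0915
  f14: (p5, p8, p10) → 27.7386
  f15: (p5, p6, p3) → 48.6245
  f16: (p5, p10, p3) → 28.2450
  f17: (p2, p12, p11) → 4.8570
  f18: (p2, p4, p11) → 76.1177
  f19: (p2, p4, p12) → 16.0310
  f20: (p14, p8, p11) → 11.7825
  f21: (p14, p4, p11) → 25.2287
  f22: (p14, p4, p8) → 15.9762
Σ area = 669.217

Euler: V−E+F = 13−33+22 = 2.

facets=22 area=669.217


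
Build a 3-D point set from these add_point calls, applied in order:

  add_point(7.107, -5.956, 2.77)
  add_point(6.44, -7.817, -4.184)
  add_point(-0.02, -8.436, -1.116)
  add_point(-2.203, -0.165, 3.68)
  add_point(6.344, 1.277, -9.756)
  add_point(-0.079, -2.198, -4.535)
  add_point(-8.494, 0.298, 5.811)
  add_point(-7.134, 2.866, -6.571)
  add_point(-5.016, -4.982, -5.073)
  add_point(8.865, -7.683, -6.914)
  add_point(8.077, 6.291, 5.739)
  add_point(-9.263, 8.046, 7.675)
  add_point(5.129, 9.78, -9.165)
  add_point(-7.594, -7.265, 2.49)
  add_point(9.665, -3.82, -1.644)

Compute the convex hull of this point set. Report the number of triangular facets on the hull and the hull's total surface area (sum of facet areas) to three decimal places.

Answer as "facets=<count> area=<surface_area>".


Hull vertices (13/15): indices [0, 1, 2, 4, 6, 7, 8, 9, 10, 11, 12, 13, 14].

Area of each hull facet:
  f1: (p10, p12, p11) → 135.9370
  f2: (p10, p12, p14) → 91.9088
  f3: (p7, p12, p11) → 108.7101
  f4: (p9, p12, p14) → 53.0856
  f5: (p13, p7, p11) → 96.5883
  f6: (p0, p10, p14) → 34.0776
  f7: (p0, p9, p14) → 17.0113
  f8: (p0, p13, p2) → 30.8013
  f9: (p4, p7, p12) → 57.8692
  f10: (p4, p9, p12) → 15.8404
  f11: (p8, p9, p2) → 37.3812
  f12: (p8, p13, p2) → 27.4189
  f13: (p8, p13, p7) → 32.2191
  f14: (p8, p4, p7) → 54.6872
  f15: (p8, p4, p9) → 63.9330
  f16: (p1, p9, p2) → 5.1477
  f17: (p1, p0, p2) → 24.7040
  f18: (p1, p0, p9) → 10.0601
  f19: (p6, p13, p11) → 5.8619
  f20: (p6, p0, p13) → 61.3156
  f21: (p6, p10, p11) → 68.5154
  f22: (p6, p0, p10) → 102.0259
Σ area = 1135.100

Euler: V−E+F = 13−33+22 = 2.

facets=22 area=1135.100


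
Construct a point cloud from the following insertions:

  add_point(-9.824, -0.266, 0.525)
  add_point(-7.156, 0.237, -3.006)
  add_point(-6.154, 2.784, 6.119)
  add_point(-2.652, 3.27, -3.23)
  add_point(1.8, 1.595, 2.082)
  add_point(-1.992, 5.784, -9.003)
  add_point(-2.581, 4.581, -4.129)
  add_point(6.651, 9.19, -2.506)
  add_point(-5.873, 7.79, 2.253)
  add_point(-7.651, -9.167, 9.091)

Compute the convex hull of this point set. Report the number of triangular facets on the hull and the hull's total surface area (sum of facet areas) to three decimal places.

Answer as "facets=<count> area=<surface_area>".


facets=12 area=535.327

Hull vertices (8/10): indices [0, 1, 2, 4, 5, 7, 8, 9].

Facet areas (half cross-product norm):
  f1: (p8, p5, p0) → 54.2244
  f2: (p8, p5, p7) → 64.3825
  f3: (p1, p9, p0) → 23.8982
  f4: (p1, p5, p0) → 10.3494
  f5: (p1, p5, p9) → 37.9278
  f6: (p4, p5, p7) → 54.0821
  f7: (p4, p5, p9) → 89.1676
  f8: (p2, p4, p9) → 55.6067
  f9: (p2, p9, p0) → 43.8162
  f10: (p2, p8, p0) → 23.1235
  f11: (p2, p8, p7) → 40.1156
  f12: (p2, p4, p7) → 38.6326
Σ area = 535.327

Euler: V−E+F = 8−18+12 = 2.


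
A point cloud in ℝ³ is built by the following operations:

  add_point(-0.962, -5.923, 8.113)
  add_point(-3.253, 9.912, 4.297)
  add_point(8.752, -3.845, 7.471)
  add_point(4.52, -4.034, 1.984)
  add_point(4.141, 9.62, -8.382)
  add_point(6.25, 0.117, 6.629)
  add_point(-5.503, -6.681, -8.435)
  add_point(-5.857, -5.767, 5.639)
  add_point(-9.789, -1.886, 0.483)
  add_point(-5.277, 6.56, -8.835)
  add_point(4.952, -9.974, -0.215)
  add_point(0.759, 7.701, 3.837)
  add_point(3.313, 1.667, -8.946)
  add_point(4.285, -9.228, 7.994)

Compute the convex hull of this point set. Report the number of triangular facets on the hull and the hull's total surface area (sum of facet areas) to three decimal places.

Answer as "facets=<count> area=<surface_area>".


facets=22 area=1079.521

Points on the hull: [0, 1, 2, 4, 5, 6, 7, 8, 9, 10, 11, 12, 13] (13 of 14).

Per-facet area ½‖(b−a)×(c−a)‖:
  f1: (p10, p12, p2) → 77.1601
  f2: (p9, p1, p8) → 81.1033
  f3: (p7, p1, p8) → 52.9599
  f4: (p7, p0, p1) → 43.6195
  f5: (p13, p10, p2) → 28.9587
  f6: (p13, p0, p2) → 21.5650
  f7: (p13, p7, p10) → 45.0924
  f8: (p13, p7, p0) → 11.0345
  f9: (p6, p10, p12) → 77.5612
  f10: (p6, p9, p12) → 57.4739
  f11: (p6, p9, p8) → 66.6056
  f12: (p6, p7, p8) → 41.2103
  f13: (p6, p7, p10) → 79.8236
  f14: (p5, p11, p1) → 12.4115
  f15: (p5, p0, p2) → 22.3878
  f16: (p5, p0, p1) → 65.8606
  f17: (p4, p9, p12) → 36.2801
  f18: (p4, p5, p11) → 60.8083
  f19: (p4, p9, p1) → 65.5916
  f20: (p4, p11, p1) → 28.5560
  f21: (p4, p12, p2) → 71.1795
  f22: (p4, p5, p2) → 32.2781
Σ area = 1079.521

Euler: V−E+F = 13−33+22 = 2.


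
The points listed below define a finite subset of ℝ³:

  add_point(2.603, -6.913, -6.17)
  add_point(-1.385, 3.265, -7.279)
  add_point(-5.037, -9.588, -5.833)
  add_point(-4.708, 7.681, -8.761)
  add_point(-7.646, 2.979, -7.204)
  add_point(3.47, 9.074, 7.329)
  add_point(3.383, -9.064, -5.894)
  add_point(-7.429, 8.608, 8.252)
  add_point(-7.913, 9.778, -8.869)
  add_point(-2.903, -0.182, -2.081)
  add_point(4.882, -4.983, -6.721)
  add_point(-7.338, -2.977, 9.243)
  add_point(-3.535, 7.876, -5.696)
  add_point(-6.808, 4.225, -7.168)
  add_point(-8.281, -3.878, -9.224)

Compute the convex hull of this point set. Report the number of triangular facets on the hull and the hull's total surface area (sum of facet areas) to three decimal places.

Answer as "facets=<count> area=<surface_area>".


facets=14 area=1035.540

Extreme-point indices: [2, 3, 5, 6, 7, 8, 10, 11, 14] — 9 of 15 on the boundary.

Area of each hull facet:
  f1: (p3, p10, p14) → 79.4387
  f2: (p3, p8, p14) → 22.3040
  f3: (p3, p5, p10) → 137.2011
  f4: (p3, p5, p8) → 32.3449
  f5: (p2, p11, p14) → 61.3547
  f6: (p7, p8, p14) → 117.2028
  f7: (p7, p11, p14) → 107.5581
  f8: (p7, p5, p8) → 93.8125
  f9: (p7, p5, p11) → 63.5938
  f10: (p6, p2, p11) → 69.6084
  f11: (p6, p5, p10) → 38.3136
  f12: (p6, p5, p11) → 155.0434
  f13: (p6, p10, p14) → 29.0134
  f14: (p6, p2, p14) → 28.7509
Σ area = 1035.540

Check V−E+F: 9 − 21 + 14 = 2.


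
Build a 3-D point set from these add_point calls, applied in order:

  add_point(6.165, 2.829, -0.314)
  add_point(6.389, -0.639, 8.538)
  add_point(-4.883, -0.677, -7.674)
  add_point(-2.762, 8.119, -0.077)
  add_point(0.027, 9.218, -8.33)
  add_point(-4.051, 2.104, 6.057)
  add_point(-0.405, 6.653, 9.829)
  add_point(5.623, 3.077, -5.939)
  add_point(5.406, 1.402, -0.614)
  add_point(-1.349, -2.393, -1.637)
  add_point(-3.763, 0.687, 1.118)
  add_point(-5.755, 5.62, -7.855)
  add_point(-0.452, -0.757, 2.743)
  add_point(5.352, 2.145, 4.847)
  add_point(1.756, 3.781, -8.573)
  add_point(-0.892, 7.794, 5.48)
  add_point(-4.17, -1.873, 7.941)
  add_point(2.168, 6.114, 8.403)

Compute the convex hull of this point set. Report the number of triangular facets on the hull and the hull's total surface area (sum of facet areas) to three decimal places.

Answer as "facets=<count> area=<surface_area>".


facets=26 area=658.531

Points on the hull: [0, 1, 2, 3, 4, 5, 6, 7, 8, 9, 11, 14, 15, 16, 17] (15 of 18).

Per-facet area ½‖(b−a)×(c−a)‖:
  f1: (p16, p6, p1) → 43.6183
  f2: (p3, p4, p11) → 27.4635
  f3: (p14, p4, p11) → 18.9103
  f4: (p14, p7, p4) → 12.5753
  f5: (p8, p7, p1) → 4.3705
  f6: (p0, p7, p1) → 8.8819
  f7: (p0, p7, p4) → 22.7338
  f8: (p15, p3, p4) → 15.6306
  f9: (p15, p3, p6) → 3.7955
  f10: (p5, p16, p6) → 14.1776
  f11: (p5, p3, p6) → 29.8287
  f12: (p5, p16, p11) → 24.7362
  f13: (p5, p3, p11) → 34.9367
  f14: (p2, p16, p11) → 49.5469
  f15: (p2, p14, p11) → 22.9966
  f16: (p2, p14, p7) → 16.1483
  f17: (p17, p15, p6) → 6.4062
  f18: (p17, p0, p4) → 59.3190
  f19: (p17, p15, p4) → 24.5832
  f20: (p17, p6, p1) → 9.5222
  f21: (p17, p0, p1) → 35.6501
  f22: (p9, p8, p7) → 21.7975
  f23: (p9, p2, p7) → 35.0689
  f24: (p9, p8, p1) → 36.6100
  f25: (p9, p16, p1) → 51.9243
  f26: (p9, p2, p16) → 27.2987
Σ area = 658.531

Euler characteristic 15−39+26 = 2 ✓


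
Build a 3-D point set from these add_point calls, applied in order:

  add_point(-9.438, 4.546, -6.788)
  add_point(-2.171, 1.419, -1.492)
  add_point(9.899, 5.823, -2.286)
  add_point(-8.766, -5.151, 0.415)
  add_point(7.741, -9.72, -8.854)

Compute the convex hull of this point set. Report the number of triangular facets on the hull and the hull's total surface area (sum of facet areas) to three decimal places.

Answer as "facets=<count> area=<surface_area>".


facets=6 area=560.623

Extreme-point indices: [0, 1, 2, 3, 4] — 5 of 5 on the boundary.

Facet areas (half cross-product norm):
  f1: (p4, p2, p0) → 162.9680
  f2: (p3, p4, p0) → 117.6684
  f3: (p3, p4, p2) → 158.4970
  f4: (p1, p2, p0) → 50.3885
  f5: (p1, p3, p0) → 44.3995
  f6: (p1, p3, p2) → 26.7016
Σ area = 560.623

Check V−E+F: 5 − 9 + 6 = 2.


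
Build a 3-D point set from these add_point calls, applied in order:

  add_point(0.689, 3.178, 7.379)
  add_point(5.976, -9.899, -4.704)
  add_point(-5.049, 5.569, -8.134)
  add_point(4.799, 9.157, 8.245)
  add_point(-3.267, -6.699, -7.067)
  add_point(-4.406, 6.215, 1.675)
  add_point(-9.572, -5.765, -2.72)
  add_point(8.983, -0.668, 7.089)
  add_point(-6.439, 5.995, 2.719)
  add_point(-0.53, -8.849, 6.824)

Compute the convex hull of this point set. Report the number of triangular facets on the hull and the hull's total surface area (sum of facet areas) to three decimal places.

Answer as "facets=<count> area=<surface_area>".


9 of the 10 inputs are extreme points: [0, 1, 2, 3, 4, 6, 7, 8, 9].

Facet areas (half cross-product norm):
  f1: (p1, p3, p7) → 68.0118
  f2: (p1, p2, p3) → 179.5441
  f3: (p9, p3, p7) → 64.2250
  f4: (p9, p1, p6) → 86.3918
  f5: (p9, p1, p7) → 79.4447
  f6: (p4, p2, p6) → 47.1408
  f7: (p4, p1, p6) → 29.2686
  f8: (p4, p1, p2) → 55.4150
  f9: (p8, p2, p3) → 66.9222
  f10: (p8, p9, p6) → 87.2792
  f11: (p8, p2, p6) → 66.6028
  f12: (p0, p9, p3) → 21.3768
  f13: (p0, p8, p3) → 31.7171
  f14: (p0, p8, p9) → 53.0842
Σ area = 936.424

Euler: V−E+F = 9−21+14 = 2.

facets=14 area=936.424


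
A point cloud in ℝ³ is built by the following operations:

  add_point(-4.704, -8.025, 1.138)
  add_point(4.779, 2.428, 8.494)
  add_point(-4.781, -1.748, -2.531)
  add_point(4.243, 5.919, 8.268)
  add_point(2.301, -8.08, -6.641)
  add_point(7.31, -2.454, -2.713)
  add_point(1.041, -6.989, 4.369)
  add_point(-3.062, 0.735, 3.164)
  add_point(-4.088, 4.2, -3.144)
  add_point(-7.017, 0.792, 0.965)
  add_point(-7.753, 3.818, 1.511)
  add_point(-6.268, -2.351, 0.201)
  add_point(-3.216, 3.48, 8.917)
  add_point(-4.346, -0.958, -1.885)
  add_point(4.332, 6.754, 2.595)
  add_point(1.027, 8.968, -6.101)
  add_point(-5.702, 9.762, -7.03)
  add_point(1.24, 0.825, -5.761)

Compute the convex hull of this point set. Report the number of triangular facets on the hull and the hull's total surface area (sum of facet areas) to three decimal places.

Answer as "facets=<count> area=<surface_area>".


14 of the 18 inputs are extreme points: [0, 1, 2, 3, 4, 5, 6, 9, 10, 11, 12, 14, 15, 16].

Per-facet area ½‖(b−a)×(c−a)‖:
  f1: (p6, p4, p5) → 42.1121
  f2: (p2, p16, p4) → 56.4429
  f3: (p15, p14, p5) → 52.1706
  f4: (p15, p4, p5) → 56.3772
  f5: (p15, p16, p4) → 57.4815
  f6: (p12, p16, p10) → 36.6290
  f7: (p1, p6, p5) → 54.3196
  f8: (p1, p12, p6) → 43.2162
  f9: (p0, p6, p4) → 34.1025
  f10: (p0, p2, p4) → 35.4568
  f11: (p0, p12, p6) → 40.6372
  f12: (p0, p12, p10) → 52.6347
  f13: (p0, p9, p10) → 2.7696
  f14: (p3, p14, p5) → 29.5466
  f15: (p3, p1, p5) → 20.6165
  f16: (p3, p1, p12) → 13.7379
  f17: (p3, p12, p16) → 68.0957
  f18: (p3, p15, p16) → 47.8962
  f19: (p3, p15, p14) → 10.2222
  f20: (p11, p0, p2) → 9.2627
  f21: (p11, p0, p9) → 3.7762
  f22: (p11, p2, p16) → 17.4826
  f23: (p11, p16, p10) → 32.4756
  f24: (p11, p9, p10) → 0.3085
Σ area = 817.770

Euler characteristic 14−36+24 = 2 ✓

facets=24 area=817.770


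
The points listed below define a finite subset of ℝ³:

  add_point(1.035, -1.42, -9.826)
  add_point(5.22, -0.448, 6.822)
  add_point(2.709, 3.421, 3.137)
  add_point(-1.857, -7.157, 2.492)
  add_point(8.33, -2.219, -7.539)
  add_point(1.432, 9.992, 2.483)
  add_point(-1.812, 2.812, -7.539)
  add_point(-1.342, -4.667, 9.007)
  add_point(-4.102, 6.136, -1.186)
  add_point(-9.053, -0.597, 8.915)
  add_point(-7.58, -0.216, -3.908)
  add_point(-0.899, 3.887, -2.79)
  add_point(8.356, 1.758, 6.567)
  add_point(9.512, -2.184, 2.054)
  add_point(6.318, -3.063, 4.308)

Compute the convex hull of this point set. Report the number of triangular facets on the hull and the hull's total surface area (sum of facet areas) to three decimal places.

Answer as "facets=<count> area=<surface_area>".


Hull vertices (12/15): indices [0, 3, 4, 5, 6, 7, 8, 9, 10, 12, 13, 14].

Facet areas (half cross-product norm):
  f1: (p12, p5, p9) → 91.1237
  f2: (p10, p3, p9) → 60.2196
  f3: (p10, p3, p0) → 57.2290
  f4: (p4, p3, p13) → 59.8232
  f5: (p4, p3, p0) → 53.0760
  f6: (p4, p12, p13) → 20.6757
  f7: (p4, p12, p5) → 83.3909
  f8: (p7, p3, p9) → 30.3639
  f9: (p7, p12, p9) → 45.8233
  f10: (p6, p10, p0) → 19.9756
  f11: (p6, p4, p5) → 72.1449
  f12: (p6, p4, p0) → 19.2887
  f13: (p14, p12, p13) → 11.0654
  f14: (p14, p7, p12) → 25.2292
  f15: (p14, p3, p13) → 13.5904
  f16: (p14, p7, p3) → 29.8392
  f17: (p8, p6, p5) → 26.4101
  f18: (p8, p6, p10) → 24.8203
  f19: (p8, p5, p9) → 49.6672
  f20: (p8, p10, p9) → 48.0407
Σ area = 841.797

Check V−E+F: 12 − 30 + 20 = 2.

facets=20 area=841.797


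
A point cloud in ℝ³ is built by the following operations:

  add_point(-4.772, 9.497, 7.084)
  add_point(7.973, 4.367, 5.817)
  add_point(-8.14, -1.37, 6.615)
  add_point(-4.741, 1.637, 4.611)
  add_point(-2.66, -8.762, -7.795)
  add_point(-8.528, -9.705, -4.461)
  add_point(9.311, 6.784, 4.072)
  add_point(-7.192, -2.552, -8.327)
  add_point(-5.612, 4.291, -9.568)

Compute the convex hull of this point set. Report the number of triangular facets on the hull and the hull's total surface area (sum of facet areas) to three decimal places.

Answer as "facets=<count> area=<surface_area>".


Points on the hull: [0, 1, 2, 4, 5, 6, 7, 8] (8 of 9).

Triangle areas on the boundary:
  f1: (p8, p0, p6) → 125.2724
  f2: (p4, p8, p6) → 136.3339
  f3: (p2, p8, p0) → 93.5947
  f4: (p7, p4, p5) → 24.4855
  f5: (p7, p4, p8) → 20.7662
  f6: (p7, p2, p5) → 56.4724
  f7: (p7, p2, p8) → 53.2207
  f8: (p1, p0, p6) → 22.2786
  f9: (p1, p2, p0) → 78.2636
  f10: (p1, p2, p5) → 116.5468
  f11: (p1, p4, p5) → 72.4489
  f12: (p1, p4, p6) → 33.6630
Σ area = 833.347

Euler characteristic 8−18+12 = 2 ✓

facets=12 area=833.347
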